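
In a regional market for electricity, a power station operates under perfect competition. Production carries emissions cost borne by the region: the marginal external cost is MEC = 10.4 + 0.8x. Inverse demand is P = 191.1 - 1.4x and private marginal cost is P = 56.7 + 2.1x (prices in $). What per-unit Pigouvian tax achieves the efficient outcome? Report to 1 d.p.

Social marginal cost = private MC + MEC = 67.1 + 2.9x.
Set SMC = demand: 67.1 + 2.9x = 191.1 - 1.4x → x* = 28.8372.
The Pigouvian tax equals MEC at x*: 10.4 + 0.8×28.8372 = 33.4698.

tax = $33.5 per unit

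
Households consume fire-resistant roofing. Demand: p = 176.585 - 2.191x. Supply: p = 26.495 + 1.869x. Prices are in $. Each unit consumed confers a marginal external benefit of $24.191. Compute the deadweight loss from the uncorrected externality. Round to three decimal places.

Market equilibrium (private): 26.495 + 1.869x = 176.585 - 2.191x → x_m = 36.9680.
Social marginal benefit = demand + MEB = 200.776 - 2.191x.
Set SMB = MC: 200.776 - 2.191x = 26.495 + 1.869x → x* = 42.9264.
The loss is the area between SMB and MC from x* to x_m; with linear curves that's a triangle of height MEB(x_m).
DWL = ½ × 5.9584 × 24.1910 = 72.0698.

DWL = $72.070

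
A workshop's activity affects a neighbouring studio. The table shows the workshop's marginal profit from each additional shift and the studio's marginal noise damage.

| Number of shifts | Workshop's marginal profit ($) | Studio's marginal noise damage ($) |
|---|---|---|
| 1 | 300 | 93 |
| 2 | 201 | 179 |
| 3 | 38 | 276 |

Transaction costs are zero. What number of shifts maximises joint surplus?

Bargaining reaches the level where marginal profit last exceeds marginal noise damage.
That holds through level 2 (201 ≥ 179) but not at 3 (38 < 276).

2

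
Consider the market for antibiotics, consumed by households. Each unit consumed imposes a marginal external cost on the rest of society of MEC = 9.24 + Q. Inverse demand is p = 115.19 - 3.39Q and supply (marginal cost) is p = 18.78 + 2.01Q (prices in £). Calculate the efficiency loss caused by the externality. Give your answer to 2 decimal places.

Market equilibrium (private): 18.78 + 2.01Q = 115.19 - 3.39Q → Q_m = 17.8537.
Social marginal benefit = demand − MEC = 105.95 - 4.39Q.
Set SMB = MC: 105.95 - 4.39Q = 18.78 + 2.01Q → Q* = 13.6203.
The welfare-loss triangle has base |Q_m − Q*| and height MEC(Q_m) (the vertical gap between SMB and MC is zero at Q* and MEC at Q_m).
DWL = ½ × 4.2334 × 27.0937 = 57.3492.

DWL = £57.35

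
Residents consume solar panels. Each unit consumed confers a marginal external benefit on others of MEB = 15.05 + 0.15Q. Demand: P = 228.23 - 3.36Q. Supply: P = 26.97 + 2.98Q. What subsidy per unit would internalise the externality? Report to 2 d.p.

subsidy = 20.29 per unit

Social marginal benefit = demand + MEB = 243.28 - 3.21Q.
Set SMB = MC: 243.28 - 3.21Q = 26.97 + 2.98Q → Q* = 34.9451.
The Pigouvian subsidy equals MEB at Q*: 15.05 + 0.15×34.9451 = 20.2918.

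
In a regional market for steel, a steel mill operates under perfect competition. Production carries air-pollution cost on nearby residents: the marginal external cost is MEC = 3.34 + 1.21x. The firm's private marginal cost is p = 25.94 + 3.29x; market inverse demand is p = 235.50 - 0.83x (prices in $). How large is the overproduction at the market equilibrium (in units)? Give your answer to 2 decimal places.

12.17 units

Market equilibrium (private): 25.94 + 3.29x = 235.50 - 0.83x → x_m = 50.8641.
Social marginal cost = private MC + MEC = 29.28 + 4.50x.
Set SMC = demand: 29.28 + 4.50x = 235.50 - 0.83x → x* = 38.6904.
Gap = |50.8641 − 38.6904| = 12.1737.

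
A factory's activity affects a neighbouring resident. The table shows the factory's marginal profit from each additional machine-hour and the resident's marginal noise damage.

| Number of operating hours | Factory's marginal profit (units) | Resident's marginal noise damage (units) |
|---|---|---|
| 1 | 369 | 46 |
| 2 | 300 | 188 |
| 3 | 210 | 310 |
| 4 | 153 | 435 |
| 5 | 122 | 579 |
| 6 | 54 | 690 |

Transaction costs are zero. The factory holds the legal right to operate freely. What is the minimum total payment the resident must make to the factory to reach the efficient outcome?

539

Left alone the factory would choose level 6 (marginal profit stays positive).
Efficient level: k* = 2 (marginal profit ≥ marginal noise damage through 2).
The resident must at least cover the factory's forgone profit from cutting 6→2: 210 + 153 + 122 + 54 = 539.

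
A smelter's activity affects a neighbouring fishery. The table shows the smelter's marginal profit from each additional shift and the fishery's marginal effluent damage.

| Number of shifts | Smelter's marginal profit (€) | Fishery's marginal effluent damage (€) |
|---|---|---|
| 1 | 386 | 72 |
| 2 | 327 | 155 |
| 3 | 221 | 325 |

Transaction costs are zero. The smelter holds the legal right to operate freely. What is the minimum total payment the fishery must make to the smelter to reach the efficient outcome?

Left alone the smelter would choose level 3 (marginal profit stays positive).
Efficient level: k* = 2 (marginal profit ≥ marginal effluent damage through 2).
The fishery must at least cover the smelter's forgone profit from cutting 3→2: 221 = 221.

€221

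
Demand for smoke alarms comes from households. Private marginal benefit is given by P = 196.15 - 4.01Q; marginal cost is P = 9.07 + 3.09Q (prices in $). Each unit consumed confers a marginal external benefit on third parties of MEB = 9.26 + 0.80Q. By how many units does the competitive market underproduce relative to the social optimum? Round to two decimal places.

4.82 units

Market equilibrium (private): 9.07 + 3.09Q = 196.15 - 4.01Q → Q_m = 26.3493.
Social marginal benefit = demand + MEB = 205.41 - 3.21Q.
Set SMB = MC: 205.41 - 3.21Q = 9.07 + 3.09Q → Q* = 31.1651.
Gap = |26.3493 − 31.1651| = 4.8158.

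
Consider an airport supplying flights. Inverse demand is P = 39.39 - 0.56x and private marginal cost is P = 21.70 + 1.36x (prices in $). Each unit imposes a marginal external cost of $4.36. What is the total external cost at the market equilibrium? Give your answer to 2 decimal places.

$40.17

Market equilibrium (private): 21.70 + 1.36x = 39.39 - 0.56x → x_m = 9.2135.
Total external cost = MEC × x_m = 4.36 × 9.2135 = 40.1709.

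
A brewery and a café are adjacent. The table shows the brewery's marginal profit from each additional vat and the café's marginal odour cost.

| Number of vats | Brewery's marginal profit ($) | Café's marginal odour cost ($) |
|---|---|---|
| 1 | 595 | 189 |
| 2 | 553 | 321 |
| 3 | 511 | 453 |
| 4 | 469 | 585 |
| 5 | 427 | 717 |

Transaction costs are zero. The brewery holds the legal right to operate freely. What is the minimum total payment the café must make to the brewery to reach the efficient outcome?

Left alone the brewery would choose level 5 (marginal profit stays positive).
Efficient level: k* = 3 (marginal profit ≥ marginal odour cost through 3).
The café must at least cover the brewery's forgone profit from cutting 5→3: 469 + 427 = 896.

$896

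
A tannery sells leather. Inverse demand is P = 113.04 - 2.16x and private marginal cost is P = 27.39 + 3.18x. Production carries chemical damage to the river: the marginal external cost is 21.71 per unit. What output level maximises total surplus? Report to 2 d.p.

Social marginal cost = private MC + MEC = 49.10 + 3.18x.
Set SMC = demand: 49.10 + 3.18x = 113.04 - 2.16x → x* = 11.9738.

x* = 11.97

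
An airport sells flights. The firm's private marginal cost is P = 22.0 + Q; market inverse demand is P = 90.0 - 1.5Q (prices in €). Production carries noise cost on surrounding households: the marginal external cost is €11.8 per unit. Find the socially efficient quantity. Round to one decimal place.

Social marginal cost = private MC + MEC = 33.8 + Q.
Set SMC = demand: 33.8 + Q = 90.0 - 1.5Q → Q* = 22.4800.

Q* = 22.5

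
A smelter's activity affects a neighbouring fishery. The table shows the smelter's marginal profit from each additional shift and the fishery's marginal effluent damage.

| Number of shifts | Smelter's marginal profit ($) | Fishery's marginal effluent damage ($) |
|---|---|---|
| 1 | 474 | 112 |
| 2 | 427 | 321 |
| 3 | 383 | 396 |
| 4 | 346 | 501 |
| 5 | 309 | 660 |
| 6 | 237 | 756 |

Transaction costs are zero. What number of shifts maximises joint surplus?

2

Bargaining reaches the level where marginal profit last exceeds marginal effluent damage.
That holds through level 2 (427 ≥ 321) but not at 3 (383 < 396).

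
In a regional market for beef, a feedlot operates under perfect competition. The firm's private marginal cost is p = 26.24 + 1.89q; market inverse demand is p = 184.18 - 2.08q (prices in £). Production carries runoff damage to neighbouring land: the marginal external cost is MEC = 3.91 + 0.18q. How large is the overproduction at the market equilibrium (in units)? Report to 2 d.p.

Market equilibrium (private): 26.24 + 1.89q = 184.18 - 2.08q → q_m = 39.7834.
Social marginal cost = private MC + MEC = 30.15 + 2.07q.
Set SMC = demand: 30.15 + 2.07q = 184.18 - 2.08q → q* = 37.1157.
Gap = |39.7834 − 37.1157| = 2.6677.

2.67 units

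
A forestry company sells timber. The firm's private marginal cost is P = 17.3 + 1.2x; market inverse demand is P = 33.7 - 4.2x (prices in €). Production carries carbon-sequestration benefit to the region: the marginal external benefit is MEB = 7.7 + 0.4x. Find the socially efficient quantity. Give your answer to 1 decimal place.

x* = 4.8

Social marginal cost = private MC − MEB = 9.6 + 0.8x.
Set SMC = demand: 9.6 + 0.8x = 33.7 - 4.2x → x* = 4.8200.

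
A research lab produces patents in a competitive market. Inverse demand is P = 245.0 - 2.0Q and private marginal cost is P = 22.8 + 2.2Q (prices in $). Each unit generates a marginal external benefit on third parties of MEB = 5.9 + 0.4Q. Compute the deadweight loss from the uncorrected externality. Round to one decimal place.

DWL = $96.4

Market equilibrium (private): 22.8 + 2.2Q = 245.0 - 2.0Q → Q_m = 52.9048.
Social marginal cost = private MC − MEB = 16.9 + 1.8Q.
Set SMC = demand: 16.9 + 1.8Q = 245.0 - 2.0Q → Q* = 60.0263.
Height of the DWL triangle at Q_m is demand(Q_m) − SMC(Q_m) = MEB(Q_m) = 27.0619.
DWL = ½ × 7.1215 × 27.0619 = 96.3607.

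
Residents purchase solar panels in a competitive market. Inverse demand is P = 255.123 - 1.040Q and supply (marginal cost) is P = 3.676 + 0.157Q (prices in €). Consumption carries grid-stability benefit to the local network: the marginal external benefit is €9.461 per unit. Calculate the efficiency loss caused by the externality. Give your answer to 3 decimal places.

DWL = €37.390

Market equilibrium (private): 3.676 + 0.157Q = 255.123 - 1.040Q → Q_m = 210.0643.
Social marginal benefit = demand + MEB = 264.584 - 1.040Q.
Set SMB = MC: 264.584 - 1.040Q = 3.676 + 0.157Q → Q* = 217.9683.
The welfare-loss triangle has base |Q_m − Q*| and height MEB(Q_m) (the vertical gap between SMB and MC is zero at Q* and MEB at Q_m).
DWL = ½ × 7.9040 × 9.4610 = 37.3899.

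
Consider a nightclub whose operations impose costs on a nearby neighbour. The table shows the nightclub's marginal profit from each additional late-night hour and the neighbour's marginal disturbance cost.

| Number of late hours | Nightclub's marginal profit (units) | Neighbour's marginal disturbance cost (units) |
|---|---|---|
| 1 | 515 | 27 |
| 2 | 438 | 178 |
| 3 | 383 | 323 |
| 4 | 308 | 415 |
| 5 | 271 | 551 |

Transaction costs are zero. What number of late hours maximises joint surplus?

3

Bargaining reaches the level where marginal profit last exceeds marginal disturbance cost.
That holds through level 3 (383 ≥ 323) but not at 4 (308 < 415).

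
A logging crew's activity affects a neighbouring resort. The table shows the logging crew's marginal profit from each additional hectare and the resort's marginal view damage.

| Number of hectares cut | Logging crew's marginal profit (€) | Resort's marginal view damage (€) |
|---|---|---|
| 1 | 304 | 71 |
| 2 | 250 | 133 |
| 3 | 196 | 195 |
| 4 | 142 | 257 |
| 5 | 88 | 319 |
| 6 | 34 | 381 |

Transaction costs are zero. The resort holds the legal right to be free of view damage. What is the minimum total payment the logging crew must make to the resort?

Efficient level: marginal profit ≥ marginal view damage through level 3, so k* = 3.
With the resort holding the right, the logging crew must at least compensate total damage at k*: 71 + 133 + 195 = 399.

€399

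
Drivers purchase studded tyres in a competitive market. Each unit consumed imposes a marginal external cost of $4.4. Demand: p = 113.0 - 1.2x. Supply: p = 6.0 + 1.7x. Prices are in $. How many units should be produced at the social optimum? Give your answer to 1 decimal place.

x* = 35.4

Social marginal benefit = demand − MEC = 108.6 - 1.2x.
Set SMB = MC: 108.6 - 1.2x = 6.0 + 1.7x → x* = 35.3793.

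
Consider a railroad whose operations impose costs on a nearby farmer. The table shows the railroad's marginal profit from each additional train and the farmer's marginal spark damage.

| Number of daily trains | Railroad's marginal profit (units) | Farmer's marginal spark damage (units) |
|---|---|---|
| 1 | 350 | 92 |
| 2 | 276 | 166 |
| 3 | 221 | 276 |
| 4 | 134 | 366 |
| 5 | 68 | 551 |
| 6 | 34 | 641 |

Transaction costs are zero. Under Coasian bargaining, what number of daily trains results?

Bargaining reaches the level where marginal profit last exceeds marginal spark damage.
That holds through level 2 (276 ≥ 166) but not at 3 (221 < 276).

2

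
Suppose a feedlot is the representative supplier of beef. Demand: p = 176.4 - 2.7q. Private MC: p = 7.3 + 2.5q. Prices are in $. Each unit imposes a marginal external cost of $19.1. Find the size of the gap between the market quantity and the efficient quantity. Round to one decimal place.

Market equilibrium (private): 7.3 + 2.5q = 176.4 - 2.7q → q_m = 32.5192.
Social marginal cost = private MC + MEC = 26.4 + 2.5q.
Set SMC = demand: 26.4 + 2.5q = 176.4 - 2.7q → q* = 28.8462.
Gap = |32.5192 − 28.8462| = 3.6730.

3.7 units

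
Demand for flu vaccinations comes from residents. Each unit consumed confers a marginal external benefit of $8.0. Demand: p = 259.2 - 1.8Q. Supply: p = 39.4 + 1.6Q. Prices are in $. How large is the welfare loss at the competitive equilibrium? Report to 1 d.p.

DWL = $9.4

Market equilibrium (private): 39.4 + 1.6Q = 259.2 - 1.8Q → Q_m = 64.6471.
Social marginal benefit = demand + MEB = 267.2 - 1.8Q.
Set SMB = MC: 267.2 - 1.8Q = 39.4 + 1.6Q → Q* = 67.0000.
The welfare-loss triangle has base |Q_m − Q*| and height MEB(Q_m) (the vertical gap between SMB and MC is zero at Q* and MEB at Q_m).
DWL = ½ × 2.3529 × 8.0000 = 9.4116.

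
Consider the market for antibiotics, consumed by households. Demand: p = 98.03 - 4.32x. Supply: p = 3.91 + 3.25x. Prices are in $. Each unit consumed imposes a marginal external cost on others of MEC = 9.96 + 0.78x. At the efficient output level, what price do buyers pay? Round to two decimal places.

Social marginal benefit = demand − MEC = 88.07 - 5.10x.
Set SMB = MC: 88.07 - 5.10x = 3.91 + 3.25x → x* = 10.0790.
Consumer price on the demand curve at x*: 98.03 − 4.32×10.0790 = 54.4887.

P = $54.49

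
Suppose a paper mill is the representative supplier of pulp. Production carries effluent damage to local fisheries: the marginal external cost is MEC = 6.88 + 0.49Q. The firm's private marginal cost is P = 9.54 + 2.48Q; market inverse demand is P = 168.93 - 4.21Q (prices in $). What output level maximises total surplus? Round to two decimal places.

Q* = 21.24

Social marginal cost = private MC + MEC = 16.42 + 2.97Q.
Set SMC = demand: 16.42 + 2.97Q = 168.93 - 4.21Q → Q* = 21.2409.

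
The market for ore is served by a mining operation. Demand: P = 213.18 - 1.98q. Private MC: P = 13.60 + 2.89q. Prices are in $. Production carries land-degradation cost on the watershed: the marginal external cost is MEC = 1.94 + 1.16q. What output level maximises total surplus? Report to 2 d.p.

q* = 32.78

Social marginal cost = private MC + MEC = 15.54 + 4.05q.
Set SMC = demand: 15.54 + 4.05q = 213.18 - 1.98q → q* = 32.7761.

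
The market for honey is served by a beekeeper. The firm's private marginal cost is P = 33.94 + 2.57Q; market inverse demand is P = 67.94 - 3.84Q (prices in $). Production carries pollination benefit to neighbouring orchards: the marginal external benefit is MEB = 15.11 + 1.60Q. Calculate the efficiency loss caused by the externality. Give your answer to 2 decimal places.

Market equilibrium (private): 33.94 + 2.57Q = 67.94 - 3.84Q → Q_m = 5.3042.
Social marginal cost = private MC − MEB = 18.83 + 0.97Q.
Set SMC = demand: 18.83 + 0.97Q = 67.94 - 3.84Q → Q* = 10.2100.
Height of the DWL triangle at Q_m is demand(Q_m) − SMC(Q_m) = MEB(Q_m) = 23.5967.
DWL = ½ × 4.9058 × 23.5967 = 57.8803.

DWL = $57.88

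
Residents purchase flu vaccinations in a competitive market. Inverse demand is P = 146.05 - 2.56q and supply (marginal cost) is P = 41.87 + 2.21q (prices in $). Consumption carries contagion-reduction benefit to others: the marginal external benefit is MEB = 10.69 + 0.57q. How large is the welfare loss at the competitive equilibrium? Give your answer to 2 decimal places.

DWL = $63.74

Market equilibrium (private): 41.87 + 2.21q = 146.05 - 2.56q → q_m = 21.8407.
Social marginal benefit = demand + MEB = 156.74 - 1.99q.
Set SMB = MC: 156.74 - 1.99q = 41.87 + 2.21q → q* = 27.3500.
The loss is the area between SMB and MC from q* to q_m; with linear curves that's a triangle of height MEB(q_m).
DWL = ½ × 5.5093 × 23.1392 = 63.7404.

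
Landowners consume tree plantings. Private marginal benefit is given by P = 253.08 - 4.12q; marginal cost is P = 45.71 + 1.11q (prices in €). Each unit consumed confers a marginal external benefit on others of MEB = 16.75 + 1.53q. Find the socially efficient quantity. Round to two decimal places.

q* = 60.57

Social marginal benefit = demand + MEB = 269.83 - 2.59q.
Set SMB = MC: 269.83 - 2.59q = 45.71 + 1.11q → q* = 60.5730.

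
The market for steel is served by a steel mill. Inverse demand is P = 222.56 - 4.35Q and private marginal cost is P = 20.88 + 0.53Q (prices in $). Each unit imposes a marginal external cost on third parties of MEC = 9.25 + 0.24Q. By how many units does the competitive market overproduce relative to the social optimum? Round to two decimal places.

3.74 units

Market equilibrium (private): 20.88 + 0.53Q = 222.56 - 4.35Q → Q_m = 41.3279.
Social marginal cost = private MC + MEC = 30.13 + 0.77Q.
Set SMC = demand: 30.13 + 0.77Q = 222.56 - 4.35Q → Q* = 37.5840.
Gap = |41.3279 − 37.5840| = 3.7439.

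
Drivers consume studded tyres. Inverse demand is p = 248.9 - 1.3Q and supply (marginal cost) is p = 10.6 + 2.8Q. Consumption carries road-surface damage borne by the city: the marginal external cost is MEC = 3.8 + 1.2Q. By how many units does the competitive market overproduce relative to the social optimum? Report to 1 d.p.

13.9 units

Market equilibrium (private): 10.6 + 2.8Q = 248.9 - 1.3Q → Q_m = 58.1220.
Social marginal benefit = demand − MEC = 245.1 - 2.5Q.
Set SMB = MC: 245.1 - 2.5Q = 10.6 + 2.8Q → Q* = 44.2453.
Gap = |58.1220 − 44.2453| = 13.8767.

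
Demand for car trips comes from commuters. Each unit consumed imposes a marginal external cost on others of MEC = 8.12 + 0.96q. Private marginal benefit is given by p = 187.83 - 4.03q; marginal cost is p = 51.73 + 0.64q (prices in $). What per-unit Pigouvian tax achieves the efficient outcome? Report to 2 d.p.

Social marginal benefit = demand − MEC = 179.71 - 4.99q.
Set SMB = MC: 179.71 - 4.99q = 51.73 + 0.64q → q* = 22.7318.
The Pigouvian tax equals MEC at q*: 8.12 + 0.96×22.7318 = 29.9425.

tax = $29.94 per unit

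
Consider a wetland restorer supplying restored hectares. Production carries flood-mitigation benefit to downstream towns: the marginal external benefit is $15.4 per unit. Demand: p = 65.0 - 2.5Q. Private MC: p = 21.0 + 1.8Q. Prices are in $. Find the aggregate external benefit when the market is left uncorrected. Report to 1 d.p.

Market equilibrium (private): 21.0 + 1.8Q = 65.0 - 2.5Q → Q_m = 10.2326.
Total external benefit = MEB × Q_m = 15.4 × 10.2326 = 157.5820.

$157.6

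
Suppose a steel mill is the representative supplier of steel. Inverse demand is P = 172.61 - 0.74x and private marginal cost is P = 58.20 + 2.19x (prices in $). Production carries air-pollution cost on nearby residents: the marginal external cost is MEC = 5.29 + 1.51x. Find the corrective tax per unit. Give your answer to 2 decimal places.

tax = $42.40 per unit

Social marginal cost = private MC + MEC = 63.49 + 3.70x.
Set SMC = demand: 63.49 + 3.70x = 172.61 - 0.74x → x* = 24.5766.
The Pigouvian tax equals MEC at x*: 5.29 + 1.51×24.5766 = 42.4007.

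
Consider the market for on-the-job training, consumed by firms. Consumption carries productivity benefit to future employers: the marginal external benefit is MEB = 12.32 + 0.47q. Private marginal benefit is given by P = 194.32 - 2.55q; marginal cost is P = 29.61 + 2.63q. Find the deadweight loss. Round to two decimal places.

DWL = 78.91

Market equilibrium (private): 29.61 + 2.63q = 194.32 - 2.55q → q_m = 31.7973.
Social marginal benefit = demand + MEB = 206.64 - 2.08q.
Set SMB = MC: 206.64 - 2.08q = 29.61 + 2.63q → q* = 37.5860.
The loss is the area between SMB and MC from q* to q_m; with linear curves that's a triangle of height MEB(q_m).
DWL = ½ × 5.7887 × 27.2647 = 78.9136.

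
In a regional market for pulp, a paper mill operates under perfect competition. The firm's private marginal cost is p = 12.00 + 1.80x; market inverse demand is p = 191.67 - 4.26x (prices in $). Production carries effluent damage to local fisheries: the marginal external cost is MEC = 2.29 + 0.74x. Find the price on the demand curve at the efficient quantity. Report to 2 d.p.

P = $80.55

Social marginal cost = private MC + MEC = 14.29 + 2.54x.
Set SMC = demand: 14.29 + 2.54x = 191.67 - 4.26x → x* = 26.0853.
Consumer price on the demand curve at x*: 191.67 − 4.26×26.0853 = 80.5466.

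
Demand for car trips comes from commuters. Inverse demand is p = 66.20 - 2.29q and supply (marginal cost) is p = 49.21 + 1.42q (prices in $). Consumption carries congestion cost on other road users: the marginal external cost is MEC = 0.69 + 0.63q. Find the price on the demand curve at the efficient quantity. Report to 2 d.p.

Social marginal benefit = demand − MEC = 65.51 - 2.92q.
Set SMB = MC: 65.51 - 2.92q = 49.21 + 1.42q → q* = 3.7558.
Consumer price on the demand curve at q*: 66.20 − 2.29×3.7558 = 57.5992.

P = $57.60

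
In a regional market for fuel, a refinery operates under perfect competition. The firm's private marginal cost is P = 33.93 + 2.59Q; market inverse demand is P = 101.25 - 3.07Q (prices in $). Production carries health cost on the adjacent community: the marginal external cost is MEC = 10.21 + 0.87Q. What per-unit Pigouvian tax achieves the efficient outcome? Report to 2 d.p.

tax = $17.82 per unit

Social marginal cost = private MC + MEC = 44.14 + 3.46Q.
Set SMC = demand: 44.14 + 3.46Q = 101.25 - 3.07Q → Q* = 8.7458.
The Pigouvian tax equals MEC at Q*: 10.21 + 0.87×8.7458 = 17.8188.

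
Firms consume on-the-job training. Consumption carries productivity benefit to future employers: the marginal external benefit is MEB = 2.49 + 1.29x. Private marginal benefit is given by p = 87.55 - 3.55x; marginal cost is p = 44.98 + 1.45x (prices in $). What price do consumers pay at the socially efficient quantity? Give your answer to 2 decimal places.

Social marginal benefit = demand + MEB = 90.04 - 2.26x.
Set SMB = MC: 90.04 - 2.26x = 44.98 + 1.45x → x* = 12.1456.
Consumer price on the demand curve at x*: 87.55 − 3.55×12.1456 = 44.4331.

P = $44.43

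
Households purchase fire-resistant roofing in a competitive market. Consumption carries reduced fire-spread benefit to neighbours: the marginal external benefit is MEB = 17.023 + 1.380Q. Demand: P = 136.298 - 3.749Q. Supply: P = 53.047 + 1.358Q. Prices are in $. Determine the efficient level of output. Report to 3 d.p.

Social marginal benefit = demand + MEB = 153.321 - 2.369Q.
Set SMB = MC: 153.321 - 2.369Q = 53.047 + 1.358Q → Q* = 26.9047.

Q* = 26.905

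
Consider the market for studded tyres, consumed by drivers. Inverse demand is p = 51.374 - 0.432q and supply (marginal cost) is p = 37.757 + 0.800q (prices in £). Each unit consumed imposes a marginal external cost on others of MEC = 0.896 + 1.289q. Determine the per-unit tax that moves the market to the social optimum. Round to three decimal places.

Social marginal benefit = demand − MEC = 50.478 - 1.721q.
Set SMB = MC: 50.478 - 1.721q = 37.757 + 0.800q → q* = 5.0460.
The Pigouvian tax equals MEC at q*: 0.896 + 1.289×5.0460 = 7.4003.

tax = £7.400 per unit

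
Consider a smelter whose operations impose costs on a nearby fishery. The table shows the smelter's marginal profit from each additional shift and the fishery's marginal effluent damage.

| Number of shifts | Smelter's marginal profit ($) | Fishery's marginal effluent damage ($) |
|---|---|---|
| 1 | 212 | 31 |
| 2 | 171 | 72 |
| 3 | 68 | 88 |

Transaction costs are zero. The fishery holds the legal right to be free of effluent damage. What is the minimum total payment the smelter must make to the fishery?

Efficient level: marginal profit ≥ marginal effluent damage through level 2, so k* = 2.
With the fishery holding the right, the smelter must at least compensate total damage at k*: 31 + 72 = 103.

$103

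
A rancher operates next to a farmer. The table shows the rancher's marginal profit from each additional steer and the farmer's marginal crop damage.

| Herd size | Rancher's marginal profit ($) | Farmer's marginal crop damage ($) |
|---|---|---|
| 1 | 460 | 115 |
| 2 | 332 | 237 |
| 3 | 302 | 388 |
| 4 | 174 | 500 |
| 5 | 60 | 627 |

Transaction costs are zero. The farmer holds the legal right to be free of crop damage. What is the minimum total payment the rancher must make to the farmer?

Efficient level: marginal profit ≥ marginal crop damage through level 2, so k* = 2.
With the farmer holding the right, the rancher must at least compensate total damage at k*: 115 + 237 = 352.

$352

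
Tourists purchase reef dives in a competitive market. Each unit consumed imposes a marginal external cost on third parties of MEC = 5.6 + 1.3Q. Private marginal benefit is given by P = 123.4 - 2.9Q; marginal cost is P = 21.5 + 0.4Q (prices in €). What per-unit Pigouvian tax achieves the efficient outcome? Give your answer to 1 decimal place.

tax = €32.8 per unit

Social marginal benefit = demand − MEC = 117.8 - 4.2Q.
Set SMB = MC: 117.8 - 4.2Q = 21.5 + 0.4Q → Q* = 20.9348.
The Pigouvian tax equals MEC at Q*: 5.6 + 1.3×20.9348 = 32.8152.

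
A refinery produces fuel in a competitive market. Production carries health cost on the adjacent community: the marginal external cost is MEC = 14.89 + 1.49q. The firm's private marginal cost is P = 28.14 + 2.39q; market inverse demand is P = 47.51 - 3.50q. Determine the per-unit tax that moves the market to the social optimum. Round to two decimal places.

Social marginal cost = private MC + MEC = 43.03 + 3.88q.
Set SMC = demand: 43.03 + 3.88q = 47.51 - 3.50q → q* = 0.6070.
The Pigouvian tax equals MEC at q*: 14.89 + 1.49×0.6070 = 15.7944.

tax = 15.79 per unit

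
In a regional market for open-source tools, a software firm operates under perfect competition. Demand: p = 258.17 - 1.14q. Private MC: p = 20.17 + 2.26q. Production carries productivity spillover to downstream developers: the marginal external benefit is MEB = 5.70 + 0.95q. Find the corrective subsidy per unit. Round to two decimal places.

Social marginal cost = private MC − MEB = 14.47 + 1.31q.
Set SMC = demand: 14.47 + 1.31q = 258.17 - 1.14q → q* = 99.4694.
The Pigouvian subsidy equals MEB at q*: 5.70 + 0.95×99.4694 = 100.1959.

subsidy = 100.20 per unit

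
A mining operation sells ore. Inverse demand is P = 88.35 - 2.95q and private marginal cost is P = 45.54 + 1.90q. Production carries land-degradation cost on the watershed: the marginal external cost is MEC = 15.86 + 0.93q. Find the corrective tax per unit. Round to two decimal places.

Social marginal cost = private MC + MEC = 61.40 + 2.83q.
Set SMC = demand: 61.40 + 2.83q = 88.35 - 2.95q → q* = 4.6626.
The Pigouvian tax equals MEC at q*: 15.86 + 0.93×4.6626 = 20.1962.

tax = 20.20 per unit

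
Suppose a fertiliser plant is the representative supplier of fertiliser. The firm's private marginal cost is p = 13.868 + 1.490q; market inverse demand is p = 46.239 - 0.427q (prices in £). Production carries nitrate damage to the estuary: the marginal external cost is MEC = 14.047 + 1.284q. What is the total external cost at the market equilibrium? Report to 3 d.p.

Market equilibrium (private): 13.868 + 1.490q = 46.239 - 0.427q → q_m = 16.8863.
Total external cost = ∫₀^{q_m} (14.047 + 1.284q) dq = 14.047×16.8863 + ½×1.284×16.8863² = 420.2663.

£420.266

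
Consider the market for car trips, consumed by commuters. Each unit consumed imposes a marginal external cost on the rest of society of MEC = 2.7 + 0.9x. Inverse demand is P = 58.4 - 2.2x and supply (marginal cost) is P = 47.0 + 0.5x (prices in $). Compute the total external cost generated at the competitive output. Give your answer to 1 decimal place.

$19.4

Market equilibrium (private): 47.0 + 0.5x = 58.4 - 2.2x → x_m = 4.2222.
Total external cost = ∫₀^{x_m} (2.7 + 0.9x) dx = 2.7×4.2222 + ½×0.9×4.2222² = 19.4221.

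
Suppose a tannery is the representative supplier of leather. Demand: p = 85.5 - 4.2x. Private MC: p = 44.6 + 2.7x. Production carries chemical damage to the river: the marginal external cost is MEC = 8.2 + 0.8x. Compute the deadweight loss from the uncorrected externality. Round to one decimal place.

DWL = 10.9

Market equilibrium (private): 44.6 + 2.7x = 85.5 - 4.2x → x_m = 5.9275.
Social marginal cost = private MC + MEC = 52.8 + 3.5x.
Set SMC = demand: 52.8 + 3.5x = 85.5 - 4.2x → x* = 4.2468.
Height of the DWL triangle at x_m is SMC(x_m) − demand(x_m) = MEC(x_m) = 12.9420.
DWL = ½ × 1.6807 × 12.9420 = 10.8758.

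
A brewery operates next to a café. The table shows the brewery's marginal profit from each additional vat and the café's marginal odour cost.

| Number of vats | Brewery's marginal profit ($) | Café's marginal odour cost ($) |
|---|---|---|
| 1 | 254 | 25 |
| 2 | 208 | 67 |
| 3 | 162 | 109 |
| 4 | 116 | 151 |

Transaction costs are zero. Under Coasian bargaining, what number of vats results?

3

Bargaining reaches the level where marginal profit last exceeds marginal odour cost.
That holds through level 3 (162 ≥ 109) but not at 4 (116 < 151).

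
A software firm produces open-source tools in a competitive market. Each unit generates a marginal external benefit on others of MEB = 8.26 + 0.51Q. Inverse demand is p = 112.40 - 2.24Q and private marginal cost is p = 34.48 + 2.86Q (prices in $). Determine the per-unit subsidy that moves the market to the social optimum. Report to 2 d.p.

Social marginal cost = private MC − MEB = 26.22 + 2.35Q.
Set SMC = demand: 26.22 + 2.35Q = 112.40 - 2.24Q → Q* = 18.7756.
The Pigouvian subsidy equals MEB at Q*: 8.26 + 0.51×18.7756 = 17.8356.

subsidy = $17.84 per unit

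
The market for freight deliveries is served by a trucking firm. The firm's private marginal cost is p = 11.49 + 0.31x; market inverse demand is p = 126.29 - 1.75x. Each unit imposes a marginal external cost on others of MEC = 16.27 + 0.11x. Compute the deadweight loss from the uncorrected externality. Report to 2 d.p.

Market equilibrium (private): 11.49 + 0.31x = 126.29 - 1.75x → x_m = 55.7282.
Social marginal cost = private MC + MEC = 27.76 + 0.42x.
Set SMC = demand: 27.76 + 0.42x = 126.29 - 1.75x → x* = 45.4055.
The welfare-loss triangle has base |x_m − x*| and height MEC(x_m) (the vertical gap between SMC and demand is zero at x* and MEC at x_m).
DWL = ½ × 10.3227 × 22.4001 = 115.6148.

DWL = 115.61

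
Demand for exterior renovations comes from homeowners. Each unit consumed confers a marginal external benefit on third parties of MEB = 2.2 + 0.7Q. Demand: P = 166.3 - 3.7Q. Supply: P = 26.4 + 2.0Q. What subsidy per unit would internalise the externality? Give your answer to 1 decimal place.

subsidy = 22.1 per unit

Social marginal benefit = demand + MEB = 168.5 - 3.0Q.
Set SMB = MC: 168.5 - 3.0Q = 26.4 + 2.0Q → Q* = 28.4200.
The Pigouvian subsidy equals MEB at Q*: 2.2 + 0.7×28.4200 = 22.0940.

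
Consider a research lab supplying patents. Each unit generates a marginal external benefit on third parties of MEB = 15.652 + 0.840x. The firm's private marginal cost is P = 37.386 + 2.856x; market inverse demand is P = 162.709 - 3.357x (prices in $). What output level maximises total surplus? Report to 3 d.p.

Social marginal cost = private MC − MEB = 21.734 + 2.016x.
Set SMC = demand: 21.734 + 2.016x = 162.709 - 3.357x → x* = 26.2377.

x* = 26.238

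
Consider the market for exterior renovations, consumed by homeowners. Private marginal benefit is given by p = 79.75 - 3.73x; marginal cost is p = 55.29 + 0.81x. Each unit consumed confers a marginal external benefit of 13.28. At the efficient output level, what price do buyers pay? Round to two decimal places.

P = 48.74

Social marginal benefit = demand + MEB = 93.03 - 3.73x.
Set SMB = MC: 93.03 - 3.73x = 55.29 + 0.81x → x* = 8.3128.
Consumer price on the demand curve at x*: 79.75 − 3.73×8.3128 = 48.7433.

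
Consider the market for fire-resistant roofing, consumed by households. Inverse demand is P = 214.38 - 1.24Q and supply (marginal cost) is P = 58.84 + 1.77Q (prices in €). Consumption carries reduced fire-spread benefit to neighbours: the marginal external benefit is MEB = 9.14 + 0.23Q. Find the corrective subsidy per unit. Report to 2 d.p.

subsidy = €22.76 per unit

Social marginal benefit = demand + MEB = 223.52 - 1.01Q.
Set SMB = MC: 223.52 - 1.01Q = 58.84 + 1.77Q → Q* = 59.2374.
The Pigouvian subsidy equals MEB at Q*: 9.14 + 0.23×59.2374 = 22.7646.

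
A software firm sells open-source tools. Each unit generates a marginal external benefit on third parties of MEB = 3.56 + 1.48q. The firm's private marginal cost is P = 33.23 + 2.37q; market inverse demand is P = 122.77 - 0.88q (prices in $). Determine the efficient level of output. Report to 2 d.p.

Social marginal cost = private MC − MEB = 29.67 + 0.89q.
Set SMC = demand: 29.67 + 0.89q = 122.77 - 0.88q → q* = 52.5989.

q* = 52.60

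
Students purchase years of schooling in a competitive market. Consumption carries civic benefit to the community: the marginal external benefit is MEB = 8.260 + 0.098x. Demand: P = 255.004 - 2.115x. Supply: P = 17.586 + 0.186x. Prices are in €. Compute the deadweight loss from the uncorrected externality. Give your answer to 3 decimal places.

Market equilibrium (private): 17.586 + 0.186x = 255.004 - 2.115x → x_m = 103.1804.
Social marginal benefit = demand + MEB = 263.264 - 2.017x.
Set SMB = MC: 263.264 - 2.017x = 17.586 + 0.186x → x* = 111.5197.
The loss is the area between SMB and MC from x* to x_m; with linear curves that's a triangle of height MEB(x_m).
DWL = ½ × 8.3393 × 18.3717 = 76.6036.

DWL = €76.604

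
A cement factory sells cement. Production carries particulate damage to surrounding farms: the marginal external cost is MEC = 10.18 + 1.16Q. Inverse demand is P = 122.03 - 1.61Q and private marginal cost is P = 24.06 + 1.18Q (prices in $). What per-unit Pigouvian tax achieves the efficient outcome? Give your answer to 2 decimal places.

Social marginal cost = private MC + MEC = 34.24 + 2.34Q.
Set SMC = demand: 34.24 + 2.34Q = 122.03 - 1.61Q → Q* = 22.2253.
The Pigouvian tax equals MEC at Q*: 10.18 + 1.16×22.2253 = 35.9613.

tax = $35.96 per unit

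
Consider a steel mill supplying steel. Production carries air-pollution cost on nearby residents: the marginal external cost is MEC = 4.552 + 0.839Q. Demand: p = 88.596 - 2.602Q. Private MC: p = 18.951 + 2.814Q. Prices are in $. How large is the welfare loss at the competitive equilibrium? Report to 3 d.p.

Market equilibrium (private): 18.951 + 2.814Q = 88.596 - 2.602Q → Q_m = 12.8591.
Social marginal cost = private MC + MEC = 23.503 + 3.653Q.
Set SMC = demand: 23.503 + 3.653Q = 88.596 - 2.602Q → Q* = 10.4066.
The welfare-loss triangle has base |Q_m − Q*| and height MEC(Q_m) (the vertical gap between SMC and demand is zero at Q* and MEC at Q_m).
DWL = ½ × 2.4525 × 15.3408 = 18.8117.

DWL = $18.812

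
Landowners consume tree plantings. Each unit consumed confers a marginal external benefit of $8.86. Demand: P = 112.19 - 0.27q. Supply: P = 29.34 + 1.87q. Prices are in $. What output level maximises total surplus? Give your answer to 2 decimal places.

Social marginal benefit = demand + MEB = 121.05 - 0.27q.
Set SMB = MC: 121.05 - 0.27q = 29.34 + 1.87q → q* = 42.8551.

q* = 42.86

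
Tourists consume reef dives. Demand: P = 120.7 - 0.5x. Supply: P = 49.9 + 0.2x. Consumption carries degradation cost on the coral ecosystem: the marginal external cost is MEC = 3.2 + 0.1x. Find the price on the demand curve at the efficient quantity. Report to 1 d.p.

Social marginal benefit = demand − MEC = 117.5 - 0.6x.
Set SMB = MC: 117.5 - 0.6x = 49.9 + 0.2x → x* = 84.5000.
Consumer price on the demand curve at x*: 120.7 − 0.5×84.5000 = 78.4500.

P = 78.5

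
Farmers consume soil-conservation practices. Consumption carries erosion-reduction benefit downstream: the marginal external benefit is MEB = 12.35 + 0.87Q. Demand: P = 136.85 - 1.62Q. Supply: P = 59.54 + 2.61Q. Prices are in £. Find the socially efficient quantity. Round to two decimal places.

Q* = 26.68

Social marginal benefit = demand + MEB = 149.20 - 0.75Q.
Set SMB = MC: 149.20 - 0.75Q = 59.54 + 2.61Q → Q* = 26.6845.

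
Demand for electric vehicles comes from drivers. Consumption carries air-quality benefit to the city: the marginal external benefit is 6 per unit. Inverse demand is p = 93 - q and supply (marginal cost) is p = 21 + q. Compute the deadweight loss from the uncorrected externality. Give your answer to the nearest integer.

DWL = 9

Market equilibrium (private): 21 + q = 93 - q → q_m = 36.0000.
Social marginal benefit = demand + MEB = 99 - q.
Set SMB = MC: 99 - q = 21 + q → q* = 39.0000.
The loss is the area between SMB and MC from q* to q_m; with linear curves that's a triangle of height MEB(q_m).
DWL = ½ × 3.0000 × 6.0000 = 9.0000.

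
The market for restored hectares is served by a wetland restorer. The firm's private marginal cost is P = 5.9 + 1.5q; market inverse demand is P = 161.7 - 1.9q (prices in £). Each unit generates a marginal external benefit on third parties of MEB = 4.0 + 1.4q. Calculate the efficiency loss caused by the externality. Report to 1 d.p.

Market equilibrium (private): 5.9 + 1.5q = 161.7 - 1.9q → q_m = 45.8235.
Social marginal cost = private MC − MEB = 1.9 + 0.1q.
Set SMC = demand: 1.9 + 0.1q = 161.7 - 1.9q → q* = 79.9000.
The welfare-loss triangle has base |q_m − q*| and height MEB(q_m) (the vertical gap between SMC and demand is zero at q* and MEB at q_m).
DWL = ½ × 34.0765 × 68.1529 = 1161.2061.

DWL = £1161.2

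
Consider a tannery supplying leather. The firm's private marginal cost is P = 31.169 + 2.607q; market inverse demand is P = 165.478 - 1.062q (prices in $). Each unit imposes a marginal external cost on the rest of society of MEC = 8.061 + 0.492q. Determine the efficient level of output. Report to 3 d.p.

q* = 30.341

Social marginal cost = private MC + MEC = 39.230 + 3.099q.
Set SMC = demand: 39.230 + 3.099q = 165.478 - 1.062q → q* = 30.3408.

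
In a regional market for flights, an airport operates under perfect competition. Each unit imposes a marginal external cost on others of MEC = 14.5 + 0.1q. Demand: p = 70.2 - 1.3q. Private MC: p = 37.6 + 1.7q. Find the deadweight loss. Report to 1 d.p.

DWL = 39.2

Market equilibrium (private): 37.6 + 1.7q = 70.2 - 1.3q → q_m = 10.8667.
Social marginal cost = private MC + MEC = 52.1 + 1.8q.
Set SMC = demand: 52.1 + 1.8q = 70.2 - 1.3q → q* = 5.8387.
The welfare-loss triangle has base |q_m − q*| and height MEC(q_m) (the vertical gap between SMC and demand is zero at q* and MEC at q_m).
DWL = ½ × 5.0280 × 15.5867 = 39.1850.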